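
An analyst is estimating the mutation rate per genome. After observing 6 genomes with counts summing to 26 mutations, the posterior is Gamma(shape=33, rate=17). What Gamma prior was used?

Gamma(shape=7, rate=11)

A Gamma(α, β) prior (rate parametrization) on a Poisson rate with n observations summing to S gives posterior Gamma(α+S, β+n).
So α = 33 − 26 = 7 and β = 17 − 6 = 11.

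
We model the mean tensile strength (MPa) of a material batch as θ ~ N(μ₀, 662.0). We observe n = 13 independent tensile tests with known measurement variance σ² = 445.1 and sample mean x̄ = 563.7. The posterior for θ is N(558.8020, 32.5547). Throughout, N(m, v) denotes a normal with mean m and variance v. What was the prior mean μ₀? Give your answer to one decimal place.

μ₀ = 464.1

With known observation variance, the Normal–Normal posterior has precision τ_n = τ₀ + n/σ² and mean μ_n = (τ₀μ₀ + (n/σ²)x̄)/τ_n.
Here τ₀ = 1/662.0 = 0.001511 and τ_data = 13/445.1 = 0.029207, so τ_n = 0.030718.
Rearranging for μ₀: μ₀ = (μ_n·τ_n − τ_data·x̄)/τ₀ = (558.8020·0.030718 − 0.029207·563.7) / 0.001511 = 0.701294/0.001511 ≈ 464.1.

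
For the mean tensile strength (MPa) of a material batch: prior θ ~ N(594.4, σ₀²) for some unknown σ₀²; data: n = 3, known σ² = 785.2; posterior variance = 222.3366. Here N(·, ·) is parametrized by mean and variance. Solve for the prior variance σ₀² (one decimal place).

Posterior precision equals prior precision plus data precision: 1/σ_n² = 1/σ₀² + n/σ².
So 1/σ₀² = 1/222.3366 − 3/785.2 = 0.004498 − 0.003821 = 0.000677.
Hence σ₀² = 1/0.000677 ≈ 1477.1.

σ₀² = 1477.1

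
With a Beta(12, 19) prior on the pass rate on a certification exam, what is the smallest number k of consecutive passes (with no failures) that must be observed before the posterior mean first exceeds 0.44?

k = 3

After k passes and 0 failures the posterior is Beta(12+k, 19), with mean (12+k)/(12+19+k).
Set (12+k)/(31+k) > 0.44 and solve: k > (0.44·31 − 12)/(1 − 0.44) = 2.929.
The smallest integer exceeding 2.929 is 3.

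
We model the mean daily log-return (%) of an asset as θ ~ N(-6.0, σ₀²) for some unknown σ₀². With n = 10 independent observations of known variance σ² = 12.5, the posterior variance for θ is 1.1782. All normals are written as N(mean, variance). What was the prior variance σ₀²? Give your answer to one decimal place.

Posterior precision equals prior precision plus data precision: 1/σ_n² = 1/σ₀² + n/σ².
So 1/σ₀² = 1/1.1782 − 10/12.5 = 0.848752 − 0.800000 = 0.048752.
Hence σ₀² = 1/0.048752 ≈ 20.5.

σ₀² = 20.5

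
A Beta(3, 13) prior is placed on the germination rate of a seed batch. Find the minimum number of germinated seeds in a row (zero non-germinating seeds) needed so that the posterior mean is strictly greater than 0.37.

k = 5

After k germinated seeds and 0 non-germinating seeds the posterior is Beta(3+k, 13), with mean (3+k)/(3+13+k).
Set (3+k)/(16+k) > 0.37 and solve: k > (0.37·16 − 3)/(1 − 0.37) = 4.635.
The smallest integer exceeding 4.635 is 5.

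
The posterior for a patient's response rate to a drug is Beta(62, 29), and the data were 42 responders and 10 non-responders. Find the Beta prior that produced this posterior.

Beta(20, 19)

Beta is conjugate to the binomial likelihood: posterior = Beta(α+s, β+f).
So α = 62 − 42 = 20 and β = 29 − 10 = 19.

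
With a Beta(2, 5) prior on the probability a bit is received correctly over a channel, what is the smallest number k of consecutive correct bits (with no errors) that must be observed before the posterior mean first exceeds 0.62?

After k correct bits and 0 errors the posterior is Beta(2+k, 5), with mean (2+k)/(2+5+k).
Set (2+k)/(7+k) > 0.62 and solve: k > (0.62·7 − 2)/(1 − 0.62) = 6.158.
The smallest integer exceeding 6.158 is 7.

k = 7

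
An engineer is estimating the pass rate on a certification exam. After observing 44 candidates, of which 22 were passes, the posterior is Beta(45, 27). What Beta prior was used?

Beta(23, 5)

Under Beta–binomial conjugacy the posterior parameters are (a+s, b+f).
So a = 45 − 22 = 23 and b = 27 − 22 = 5.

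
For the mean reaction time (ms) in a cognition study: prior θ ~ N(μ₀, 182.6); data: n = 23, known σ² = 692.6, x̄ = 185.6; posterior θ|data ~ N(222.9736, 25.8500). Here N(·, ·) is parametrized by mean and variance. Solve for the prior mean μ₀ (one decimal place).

With known observation variance, the Normal–Normal posterior has precision τ_n = τ₀ + n/σ² and mean μ_n = (τ₀μ₀ + (n/σ²)x̄)/τ_n.
Here τ₀ = 1/182.6 = 0.005476 and τ_data = 23/692.6 = 0.033208, so τ_n = 0.038684.
Rearranging for μ₀: μ₀ = (μ_n·τ_n − τ_data·x̄)/τ₀ = (222.9736·0.038684 − 0.033208·185.6) / 0.005476 = 2.462106/0.005476 ≈ 449.6.

μ₀ = 449.6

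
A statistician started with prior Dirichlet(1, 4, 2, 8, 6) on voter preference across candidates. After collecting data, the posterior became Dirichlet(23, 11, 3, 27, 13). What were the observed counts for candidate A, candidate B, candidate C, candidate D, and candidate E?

counts (22, 7, 1, 19, 7)

For a Dirichlet(α) prior with multinomial counts c, the posterior is Dirichlet(α + c) componentwise.
Counts are posterior − prior componentwise: 23−1=22, 11−4=7, 3−2=1, 27−8=19, 13−6=7.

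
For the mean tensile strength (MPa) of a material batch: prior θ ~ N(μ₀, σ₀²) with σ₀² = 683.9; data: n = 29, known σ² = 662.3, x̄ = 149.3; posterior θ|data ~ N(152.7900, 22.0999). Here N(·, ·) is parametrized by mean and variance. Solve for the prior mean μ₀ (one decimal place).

With known observation variance, the Normal–Normal posterior has precision τ_n = τ₀ + n/σ² and mean μ_n = (τ₀μ₀ + (n/σ²)x̄)/τ_n.
Here τ₀ = 1/683.9 = 0.001462 and τ_data = 29/662.3 = 0.043787, so τ_n = 0.045249.
Rearranging for μ₀: μ₀ = (μ_n·τ_n − τ_data·x̄)/τ₀ = (152.7900·0.045249 − 0.043787·149.3) / 0.001462 = 0.376196/0.001462 ≈ 257.3.

μ₀ = 257.3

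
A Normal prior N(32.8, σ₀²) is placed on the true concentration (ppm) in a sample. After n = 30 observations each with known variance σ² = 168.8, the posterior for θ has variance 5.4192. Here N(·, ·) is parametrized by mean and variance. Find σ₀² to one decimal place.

For the Normal–Normal model with known σ², precisions add: τ_n = τ₀ + n/σ².
So 1/σ₀² = 1/5.4192 − 30/168.8 = 0.184529 − 0.177725 = 0.006804.
Hence σ₀² = 1/0.006804 ≈ 147.0.

σ₀² = 147.0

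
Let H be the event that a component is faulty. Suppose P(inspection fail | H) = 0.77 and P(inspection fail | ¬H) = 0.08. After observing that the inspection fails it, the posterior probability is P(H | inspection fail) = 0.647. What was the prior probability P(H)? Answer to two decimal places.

In odds form, posterior odds = prior odds × likelihood ratio, so prior odds = posterior odds ÷ LR.
Posterior odds = 0.647/(1−0.647) = 1.8329. LR = 0.77/0.08 = 9.6250.
Prior odds = 1.8329/9.6250 = 0.1904, so P(H) = 0.1904/(1+0.1904) ≈ 0.16.

P(H) = 0.16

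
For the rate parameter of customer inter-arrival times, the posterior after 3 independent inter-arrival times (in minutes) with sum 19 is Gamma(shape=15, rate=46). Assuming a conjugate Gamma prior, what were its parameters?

Gamma–exponential conjugacy: posterior shape = α + n, posterior rate = β + Σtᵢ.
So α = 15 − 3 = 12 and β = 46 − 19 = 27.

Gamma(shape=12, rate=27)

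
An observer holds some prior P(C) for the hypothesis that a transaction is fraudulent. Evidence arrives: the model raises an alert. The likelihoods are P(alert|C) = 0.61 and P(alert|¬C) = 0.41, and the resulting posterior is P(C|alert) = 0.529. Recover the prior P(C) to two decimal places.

P(C) = 0.43

Bayes' rule in odds form gives O(C|E) = O(C)·[P(E|C)/P(E|¬C)], hence O(C) = O(C|E)/LR.
Posterior odds = 0.529/(1−0.529) = 1.1231. LR = 0.61/0.41 = 1.4878.
Prior odds = 1.1231/1.4878 = 0.7549, so P(C) = 0.7549/(1+0.7549) ≈ 0.43.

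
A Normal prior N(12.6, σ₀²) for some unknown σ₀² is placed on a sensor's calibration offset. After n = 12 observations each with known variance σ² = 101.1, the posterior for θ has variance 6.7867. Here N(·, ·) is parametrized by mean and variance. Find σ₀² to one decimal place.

σ₀² = 34.9

Posterior precision equals prior precision plus data precision: 1/σ_n² = 1/σ₀² + n/σ².
So 1/σ₀² = 1/6.7867 − 12/101.1 = 0.147347 − 0.118694 = 0.028653.
Hence σ₀² = 1/0.028653 ≈ 34.9.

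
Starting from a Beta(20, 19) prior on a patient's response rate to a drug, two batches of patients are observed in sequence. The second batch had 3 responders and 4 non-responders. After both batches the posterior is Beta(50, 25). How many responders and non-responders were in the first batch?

Because Beta–binomial updating is additive in the counts, the combined data contributed (α_post−α_prior, β_post−β_prior) successes and failures.
Total across both batches: 50−20=30 responders, 25−19=6 non-responders.
Subtract the second batch: 30−3=27 responders and 6−4=2 non-responders.

27 responders and 2 non-responders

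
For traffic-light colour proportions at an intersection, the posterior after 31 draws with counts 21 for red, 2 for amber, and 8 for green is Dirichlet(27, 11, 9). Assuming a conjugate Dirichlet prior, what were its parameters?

Dirichlet(6, 9, 1)

For a Dirichlet(α) prior with multinomial counts c, the posterior is Dirichlet(α + c) componentwise.
Subtract each count from the matching posterior parameter: 27−21=6, 11−2=9, 9−8=1.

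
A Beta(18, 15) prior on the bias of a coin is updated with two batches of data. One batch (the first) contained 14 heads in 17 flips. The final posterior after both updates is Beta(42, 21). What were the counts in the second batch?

10 heads and 3 tails

Sequential conjugate updates are equivalent to a single update on the pooled data, so total successes = posterior α − prior α and total failures = posterior β − prior β.
Total across both batches: 42−18=24 heads, 21−15=6 tails.
Subtract the first batch: 24−14=10 heads and 6−3=3 tails.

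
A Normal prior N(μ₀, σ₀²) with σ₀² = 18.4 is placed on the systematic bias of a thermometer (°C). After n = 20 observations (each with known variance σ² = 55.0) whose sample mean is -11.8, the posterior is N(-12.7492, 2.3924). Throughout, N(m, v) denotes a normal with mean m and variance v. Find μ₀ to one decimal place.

The posterior mean is a precision-weighted average: μ_n = (τ₀μ₀ + τ_data·x̄)/(τ₀+τ_data), with τ₀=1/σ₀² and τ_data=n/σ².
Here τ₀ = 1/18.4 = 0.054348 and τ_data = 20/55.0 = 0.363636, so τ_n = 0.417984.
Rearranging for μ₀: μ₀ = (μ_n·τ_n − τ_data·x̄)/τ₀ = (-12.7492·0.417984 − 0.363636·-11.8) / 0.054348 = -1.038057/0.054348 ≈ -19.1.

μ₀ = -19.1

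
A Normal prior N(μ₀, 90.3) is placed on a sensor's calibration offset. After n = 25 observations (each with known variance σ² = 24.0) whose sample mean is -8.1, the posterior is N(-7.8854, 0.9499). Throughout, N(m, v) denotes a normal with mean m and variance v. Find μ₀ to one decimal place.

The posterior mean is a precision-weighted average: μ_n = (τ₀μ₀ + τ_data·x̄)/(τ₀+τ_data), with τ₀=1/σ₀² and τ_data=n/σ².
Here τ₀ = 1/90.3 = 0.011074 and τ_data = 25/24.0 = 1.041667, so τ_n = 1.052741.
Rearranging for μ₀: μ₀ = (μ_n·τ_n − τ_data·x̄)/τ₀ = (-7.8854·1.052741 − 1.041667·-8.1) / 0.011074 = 0.136219/0.011074 ≈ 12.3.

μ₀ = 12.3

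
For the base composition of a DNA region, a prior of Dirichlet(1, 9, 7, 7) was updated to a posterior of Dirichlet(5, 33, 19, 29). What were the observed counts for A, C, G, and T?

For a Dirichlet(α) prior with multinomial counts c, the posterior is Dirichlet(α + c) componentwise.
Counts are posterior − prior componentwise: 5−1=4, 33−9=24, 19−7=12, 29−7=22.

counts (4, 24, 12, 22)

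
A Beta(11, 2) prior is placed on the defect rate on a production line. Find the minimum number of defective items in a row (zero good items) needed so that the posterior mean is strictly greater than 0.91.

After k defective items and 0 good items the posterior is Beta(11+k, 2), with mean (11+k)/(11+2+k).
Set (11+k)/(13+k) > 0.91 and solve: k > (0.91·13 − 11)/(1 − 0.91) = 9.222.
The smallest integer exceeding 9.222 is 10, and checking k=10: (21)/(23) = 0.9130 > 0.91.

k = 10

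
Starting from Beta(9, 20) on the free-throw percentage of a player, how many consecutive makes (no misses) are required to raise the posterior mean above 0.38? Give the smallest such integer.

After k makes and 0 misses the posterior is Beta(9+k, 20), with mean (9+k)/(9+20+k).
Set (9+k)/(29+k) > 0.38 and solve: k > (0.38·29 − 9)/(1 − 0.38) = 3.258.
The smallest integer exceeding 3.258 is 4.

k = 4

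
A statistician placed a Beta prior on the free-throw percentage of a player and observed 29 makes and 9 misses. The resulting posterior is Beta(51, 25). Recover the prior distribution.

A Beta(α, β) prior with s successes and f failures in binomial data gives a Beta(α+s, β+f) posterior.
Subtract the data counts: 51−29=22, 25−9=16.

Beta(22, 16)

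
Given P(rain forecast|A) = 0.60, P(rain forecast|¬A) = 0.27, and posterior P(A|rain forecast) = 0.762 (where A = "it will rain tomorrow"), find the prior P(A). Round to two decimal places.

P(A) = 0.59

In odds form, posterior odds = prior odds × likelihood ratio, so prior odds = posterior odds ÷ LR.
Posterior odds = 0.762/(1−0.762) = 3.2017. LR = 0.60/0.27 = 2.2222.
Prior odds = 3.2017/2.2222 = 1.4408, so P(A) = 1.4408/(1+1.4408) ≈ 0.59.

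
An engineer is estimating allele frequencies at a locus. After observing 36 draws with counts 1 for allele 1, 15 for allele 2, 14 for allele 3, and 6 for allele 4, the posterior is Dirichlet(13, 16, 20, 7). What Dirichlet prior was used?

Dirichlet(12, 1, 6, 1)

For a Dirichlet(α) prior with multinomial counts c, the posterior is Dirichlet(α + c) componentwise.
Subtract each count from the matching posterior parameter: 13−1=12, 16−15=1, 20−14=6, 7−6=1.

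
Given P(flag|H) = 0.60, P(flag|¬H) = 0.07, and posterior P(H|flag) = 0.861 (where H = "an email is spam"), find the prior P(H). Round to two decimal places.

P(H) = 0.42

Bayes' rule in odds form gives O(H|E) = O(H)·[P(E|H)/P(E|¬H)], hence O(H) = O(H|E)/LR.
Posterior odds = 0.861/(1−0.861) = 6.1942. LR = 0.60/0.07 = 8.5714.
Prior odds = 6.1942/8.5714 = 0.7227, so P(H) = 0.7227/(1+0.7227) ≈ 0.42.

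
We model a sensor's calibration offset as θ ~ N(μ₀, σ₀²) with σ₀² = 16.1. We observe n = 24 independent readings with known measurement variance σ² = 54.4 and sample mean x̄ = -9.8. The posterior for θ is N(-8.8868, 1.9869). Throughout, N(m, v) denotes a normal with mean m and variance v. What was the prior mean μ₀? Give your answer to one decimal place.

With known observation variance, the Normal–Normal posterior has precision τ_n = τ₀ + n/σ² and mean μ_n = (τ₀μ₀ + (n/σ²)x̄)/τ_n.
Here τ₀ = 1/16.1 = 0.062112 and τ_data = 24/54.4 = 0.441176, so τ_n = 0.503288.
Rearranging for μ₀: μ₀ = (μ_n·τ_n − τ_data·x̄)/τ₀ = (-8.8868·0.503288 − 0.441176·-9.8) / 0.062112 = -0.149095/0.062112 ≈ -2.4.

μ₀ = -2.4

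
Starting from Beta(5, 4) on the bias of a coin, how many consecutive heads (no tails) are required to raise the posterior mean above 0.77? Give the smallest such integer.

k = 9

After k heads and 0 tails the posterior is Beta(5+k, 4), with mean (5+k)/(5+4+k).
Set (5+k)/(9+k) > 0.77 and solve: k > (0.77·9 − 5)/(1 − 0.77) = 8.391.
The smallest integer exceeding 8.391 is 9, and checking k=9: (14)/(18) = 0.7778 > 0.77.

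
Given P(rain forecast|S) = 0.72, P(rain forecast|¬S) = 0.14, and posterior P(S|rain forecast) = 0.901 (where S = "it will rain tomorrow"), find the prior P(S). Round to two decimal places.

Bayes' rule in odds form gives O(S|E) = O(S)·[P(E|S)/P(E|¬S)], hence O(S) = O(S|E)/LR.
Posterior odds = 0.901/(1−0.901) = 9.1010. LR = 0.72/0.14 = 5.1429.
Prior odds = 9.1010/5.1429 = 1.7696, so P(S) = 1.7696/(1+1.7696) ≈ 0.64.

P(S) = 0.64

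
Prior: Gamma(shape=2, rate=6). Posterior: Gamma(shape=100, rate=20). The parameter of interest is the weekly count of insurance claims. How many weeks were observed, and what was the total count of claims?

n = 14 weeks with total 98 claims

A Gamma(α, β) prior (rate parametrization) on a Poisson rate with n observations summing to S gives posterior Gamma(α+S, β+n).
Matching: Σxᵢ = 100 − 2 = 98 and n = 20 − 6 = 14.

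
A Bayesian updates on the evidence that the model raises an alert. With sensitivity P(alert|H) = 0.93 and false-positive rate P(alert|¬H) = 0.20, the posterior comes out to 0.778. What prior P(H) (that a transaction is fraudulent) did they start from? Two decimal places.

Bayes' rule in odds form gives O(H|E) = O(H)·[P(E|H)/P(E|¬H)], hence O(H) = O(H|E)/LR.
Posterior odds = 0.778/(1−0.778) = 3.5045. LR = 0.93/0.20 = 4.6500.
Prior odds = 3.5045/4.6500 = 0.7537, so P(H) = 0.7537/(1+0.7537) ≈ 0.43.

P(H) = 0.43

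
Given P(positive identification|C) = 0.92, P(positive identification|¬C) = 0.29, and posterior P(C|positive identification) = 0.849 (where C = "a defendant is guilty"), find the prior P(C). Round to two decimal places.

P(C) = 0.64

In odds form, posterior odds = prior odds × likelihood ratio, so prior odds = posterior odds ÷ LR.
Posterior odds = 0.849/(1−0.849) = 5.6225. LR = 0.92/0.29 = 3.1724.
Prior odds = 5.6225/3.1724 = 1.7723, so P(C) = 1.7723/(1+1.7723) ≈ 0.64.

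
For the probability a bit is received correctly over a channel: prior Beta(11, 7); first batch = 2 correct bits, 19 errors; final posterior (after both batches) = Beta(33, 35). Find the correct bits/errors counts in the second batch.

Because Beta–binomial updating is additive in the counts, the combined data contributed (α_post−α_prior, β_post−β_prior) successes and failures.
Total across both batches: 33−11=22 correct bits, 35−7=28 errors.
Subtract the first batch: 22−2=20 correct bits and 28−19=9 errors.

20 correct bits and 9 errors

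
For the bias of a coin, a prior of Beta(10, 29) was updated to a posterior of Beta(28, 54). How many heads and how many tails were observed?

18 heads and 25 tails

Beta is conjugate to the binomial likelihood: posterior = Beta(a+s, b+f).
So s = 28 − 10 = 18 and f = 54 − 29 = 25.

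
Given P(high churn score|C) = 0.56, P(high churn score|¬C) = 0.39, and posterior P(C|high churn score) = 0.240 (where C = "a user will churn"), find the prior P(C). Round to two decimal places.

Bayes' rule in odds form gives O(C|E) = O(C)·[P(E|C)/P(E|¬C)], hence O(C) = O(C|E)/LR.
Posterior odds = 0.240/(1−0.240) = 0.3158. LR = 0.56/0.39 = 1.4359.
Prior odds = 0.3158/1.4359 = 0.2199, so P(C) = 0.2199/(1+0.2199) ≈ 0.18.

P(C) = 0.18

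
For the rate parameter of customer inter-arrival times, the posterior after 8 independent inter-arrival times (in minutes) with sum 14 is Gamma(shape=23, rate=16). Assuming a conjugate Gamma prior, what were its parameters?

For an exponential likelihood with a Gamma(α, β) prior on the rate, n observations with total T give posterior Gamma(α+n, β+T).
So α = 23 − 8 = 15 and β = 16 − 14 = 2.

Gamma(shape=15, rate=2)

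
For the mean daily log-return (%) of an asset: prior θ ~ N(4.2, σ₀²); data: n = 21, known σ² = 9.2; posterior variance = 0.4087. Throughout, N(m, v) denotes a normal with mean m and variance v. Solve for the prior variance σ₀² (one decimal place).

σ₀² = 6.1

Posterior precision equals prior precision plus data precision: 1/σ_n² = 1/σ₀² + n/σ².
So 1/σ₀² = 1/0.4087 − 21/9.2 = 2.446782 − 2.282609 = 0.164173.
Hence σ₀² = 1/0.164173 ≈ 6.1.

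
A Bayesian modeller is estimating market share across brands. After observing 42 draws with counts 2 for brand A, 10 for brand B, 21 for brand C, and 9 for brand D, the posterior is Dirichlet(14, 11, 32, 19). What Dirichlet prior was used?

Dirichlet(12, 1, 11, 10)

For a Dirichlet(α) prior with multinomial counts c, the posterior is Dirichlet(α + c) componentwise.
Subtract each count from the matching posterior parameter: 14−2=12, 11−10=1, 32−21=11, 19−9=10.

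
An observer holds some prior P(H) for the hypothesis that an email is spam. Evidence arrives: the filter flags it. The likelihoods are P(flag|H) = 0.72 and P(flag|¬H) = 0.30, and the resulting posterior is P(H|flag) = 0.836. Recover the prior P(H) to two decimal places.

P(H) = 0.68

Bayes' rule in odds form gives O(H|E) = O(H)·[P(E|H)/P(E|¬H)], hence O(H) = O(H|E)/LR.
Posterior odds = 0.836/(1−0.836) = 5.0976. LR = 0.72/0.30 = 2.4000.
Prior odds = 5.0976/2.4000 = 2.1240, so P(H) = 2.1240/(1+2.1240) ≈ 0.68.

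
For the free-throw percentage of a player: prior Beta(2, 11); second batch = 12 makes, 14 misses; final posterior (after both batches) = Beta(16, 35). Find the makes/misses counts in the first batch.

2 makes and 10 misses

Sequential conjugate updates are equivalent to a single update on the pooled data, so total successes = posterior α − prior α and total failures = posterior β − prior β.
Total across both batches: 16−2=14 makes, 35−11=24 misses.
Subtract the second batch: 14−12=2 makes and 24−14=10 misses.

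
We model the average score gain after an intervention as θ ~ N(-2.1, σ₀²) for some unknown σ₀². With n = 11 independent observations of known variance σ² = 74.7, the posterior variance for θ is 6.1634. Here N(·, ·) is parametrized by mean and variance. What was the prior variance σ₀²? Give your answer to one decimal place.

σ₀² = 66.7

Posterior precision equals prior precision plus data precision: 1/σ_n² = 1/σ₀² + n/σ².
So 1/σ₀² = 1/6.1634 − 11/74.7 = 0.162248 − 0.147256 = 0.014992.
Hence σ₀² = 1/0.014992 ≈ 66.7.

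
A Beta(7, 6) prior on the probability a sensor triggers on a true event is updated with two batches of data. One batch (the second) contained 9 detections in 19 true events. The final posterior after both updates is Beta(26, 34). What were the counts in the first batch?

10 detections and 18 misses

Because Beta–binomial updating is additive in the counts, the combined data contributed (α_post−α_prior, β_post−β_prior) successes and failures.
Total across both batches: 26−7=19 detections, 34−6=28 misses.
Subtract the second batch: 19−9=10 detections and 28−10=18 misses.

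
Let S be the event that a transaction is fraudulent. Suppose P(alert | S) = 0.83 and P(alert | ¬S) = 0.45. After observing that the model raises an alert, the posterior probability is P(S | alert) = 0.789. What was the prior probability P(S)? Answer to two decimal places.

P(S) = 0.67

Bayes' rule in odds form gives O(S|E) = O(S)·[P(E|S)/P(E|¬S)], hence O(S) = O(S|E)/LR.
Posterior odds = 0.789/(1−0.789) = 3.7393. LR = 0.83/0.45 = 1.8444.
Prior odds = 3.7393/1.8444 = 2.0274, so P(S) = 2.0274/(1+2.0274) ≈ 0.67.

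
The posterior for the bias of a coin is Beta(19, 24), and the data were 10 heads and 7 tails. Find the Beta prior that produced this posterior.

Beta(9, 17)

Under Beta–binomial conjugacy the posterior parameters are (a+s, b+f).
Subtract the data counts: 19−10=9, 24−7=17.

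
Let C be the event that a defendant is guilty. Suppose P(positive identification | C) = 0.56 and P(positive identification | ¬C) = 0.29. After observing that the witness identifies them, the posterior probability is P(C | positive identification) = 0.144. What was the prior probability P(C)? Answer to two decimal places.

In odds form, posterior odds = prior odds × likelihood ratio, so prior odds = posterior odds ÷ LR.
Posterior odds = 0.144/(1−0.144) = 0.1682. LR = 0.56/0.29 = 1.9310.
Prior odds = 0.1682/1.9310 = 0.0871, so P(C) = 0.0871/(1+0.0871) ≈ 0.08.

P(C) = 0.08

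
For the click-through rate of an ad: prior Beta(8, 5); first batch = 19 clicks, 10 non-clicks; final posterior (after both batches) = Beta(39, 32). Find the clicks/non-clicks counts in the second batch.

12 clicks and 17 non-clicks

Sequential conjugate updates are equivalent to a single update on the pooled data, so total successes = posterior α − prior α and total failures = posterior β − prior β.
Total across both batches: 39−8=31 clicks, 32−5=27 non-clicks.
Subtract the first batch: 31−19=12 clicks and 27−10=17 non-clicks.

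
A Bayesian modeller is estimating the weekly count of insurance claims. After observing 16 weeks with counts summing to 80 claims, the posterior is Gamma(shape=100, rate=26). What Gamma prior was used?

A Gamma(α, β) prior (rate parametrization) on a Poisson rate with n observations summing to S gives posterior Gamma(α+S, β+n).
So α = 100 − 80 = 20 and β = 26 − 16 = 10.

Gamma(shape=20, rate=10)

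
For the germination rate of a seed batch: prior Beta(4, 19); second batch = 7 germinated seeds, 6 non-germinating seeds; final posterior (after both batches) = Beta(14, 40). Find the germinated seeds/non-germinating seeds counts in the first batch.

3 germinated seeds and 15 non-germinating seeds

Sequential conjugate updates are equivalent to a single update on the pooled data, so total successes = posterior α − prior α and total failures = posterior β − prior β.
Total across both batches: 14−4=10 germinated seeds, 40−19=21 non-germinating seeds.
Subtract the second batch: 10−7=3 germinated seeds and 21−6=15 non-germinating seeds.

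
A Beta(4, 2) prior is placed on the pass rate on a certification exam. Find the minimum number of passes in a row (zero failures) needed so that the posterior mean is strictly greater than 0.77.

k = 3

After k passes and 0 failures the posterior is Beta(4+k, 2), with mean (4+k)/(4+2+k).
Set (4+k)/(6+k) > 0.77 and solve: k > (0.77·6 − 4)/(1 − 0.77) = 2.696.
The smallest integer exceeding 2.696 is 3.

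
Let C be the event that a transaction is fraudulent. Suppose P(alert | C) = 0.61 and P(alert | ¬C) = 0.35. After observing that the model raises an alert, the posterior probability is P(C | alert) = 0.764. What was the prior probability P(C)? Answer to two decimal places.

P(C) = 0.65

Bayes' rule in odds form gives O(C|E) = O(C)·[P(E|C)/P(E|¬C)], hence O(C) = O(C|E)/LR.
Posterior odds = 0.764/(1−0.764) = 3.2373. LR = 0.61/0.35 = 1.7429.
Prior odds = 3.2373/1.7429 = 1.8574, so P(C) = 1.8574/(1+1.8574) ≈ 0.65.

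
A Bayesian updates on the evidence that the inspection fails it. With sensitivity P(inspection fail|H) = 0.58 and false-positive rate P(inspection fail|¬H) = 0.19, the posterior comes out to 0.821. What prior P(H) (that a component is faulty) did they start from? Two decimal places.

Bayes' rule in odds form gives O(H|E) = O(H)·[P(E|H)/P(E|¬H)], hence O(H) = O(H|E)/LR.
Posterior odds = 0.821/(1−0.821) = 4.5866. LR = 0.58/0.19 = 3.0526.
Prior odds = 4.5866/3.0526 = 1.5025, so P(H) = 1.5025/(1+1.5025) ≈ 0.60.

P(H) = 0.60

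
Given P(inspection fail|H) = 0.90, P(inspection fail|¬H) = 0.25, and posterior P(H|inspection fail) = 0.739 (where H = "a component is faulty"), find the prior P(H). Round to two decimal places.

P(H) = 0.44

Bayes' rule in odds form gives O(H|E) = O(H)·[P(E|H)/P(E|¬H)], hence O(H) = O(H|E)/LR.
Posterior odds = 0.739/(1−0.739) = 2.8314. LR = 0.90/0.25 = 3.6000.
Prior odds = 2.8314/3.6000 = 0.7865, so P(H) = 0.7865/(1+0.7865) ≈ 0.44.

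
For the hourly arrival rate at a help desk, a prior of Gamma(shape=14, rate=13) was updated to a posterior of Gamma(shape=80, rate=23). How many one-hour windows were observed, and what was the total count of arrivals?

n = 10 one-hour windows with total 66 arrivals

A Gamma(α, β) prior (rate parametrization) on a Poisson rate with n observations summing to S gives posterior Gamma(α+S, β+n).
Matching: Σxᵢ = 80 − 14 = 66 and n = 23 − 13 = 10.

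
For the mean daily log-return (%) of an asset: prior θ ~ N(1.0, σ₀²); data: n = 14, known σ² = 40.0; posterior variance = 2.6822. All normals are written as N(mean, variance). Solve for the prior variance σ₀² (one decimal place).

σ₀² = 43.8

For the Normal–Normal model with known σ², precisions add: τ_n = τ₀ + n/σ².
So 1/σ₀² = 1/2.6822 − 14/40.0 = 0.372828 − 0.350000 = 0.022828.
Hence σ₀² = 1/0.022828 ≈ 43.8.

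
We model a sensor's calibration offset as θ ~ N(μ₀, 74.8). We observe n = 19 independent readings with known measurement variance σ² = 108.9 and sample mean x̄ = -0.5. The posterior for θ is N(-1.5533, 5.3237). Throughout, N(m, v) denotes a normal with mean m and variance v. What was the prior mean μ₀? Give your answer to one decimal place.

With known observation variance, the Normal–Normal posterior has precision τ_n = τ₀ + n/σ² and mean μ_n = (τ₀μ₀ + (n/σ²)x̄)/τ_n.
Here τ₀ = 1/74.8 = 0.013369 and τ_data = 19/108.9 = 0.174472, so τ_n = 0.187841.
Rearranging for μ₀: μ₀ = (μ_n·τ_n − τ_data·x̄)/τ₀ = (-1.5533·0.187841 − 0.174472·-0.5) / 0.013369 = -0.204537/0.013369 ≈ -15.3.

μ₀ = -15.3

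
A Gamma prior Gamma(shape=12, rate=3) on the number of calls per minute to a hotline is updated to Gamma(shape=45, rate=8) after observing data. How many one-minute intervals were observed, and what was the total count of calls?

A Gamma(α, β) prior (rate parametrization) on a Poisson rate with n observations summing to S gives posterior Gamma(α+S, β+n).
Matching: Σxᵢ = 45 − 12 = 33 and n = 8 − 3 = 5.

n = 5 one-minute intervals with total 33 calls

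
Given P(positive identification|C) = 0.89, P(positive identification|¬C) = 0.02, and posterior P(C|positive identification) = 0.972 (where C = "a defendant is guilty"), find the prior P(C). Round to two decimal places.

P(C) = 0.44

In odds form, posterior odds = prior odds × likelihood ratio, so prior odds = posterior odds ÷ LR.
Posterior odds = 0.972/(1−0.972) = 34.7143. LR = 0.89/0.02 = 44.5000.
Prior odds = 34.7143/44.5000 = 0.7801, so P(C) = 0.7801/(1+0.7801) ≈ 0.44.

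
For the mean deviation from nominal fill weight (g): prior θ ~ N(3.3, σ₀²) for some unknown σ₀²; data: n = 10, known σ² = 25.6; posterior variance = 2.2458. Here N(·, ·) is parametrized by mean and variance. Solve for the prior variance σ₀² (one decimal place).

σ₀² = 18.3

Posterior precision equals prior precision plus data precision: 1/σ_n² = 1/σ₀² + n/σ².
So 1/σ₀² = 1/2.2458 − 10/25.6 = 0.445276 − 0.390625 = 0.054651.
Hence σ₀² = 1/0.054651 ≈ 18.3.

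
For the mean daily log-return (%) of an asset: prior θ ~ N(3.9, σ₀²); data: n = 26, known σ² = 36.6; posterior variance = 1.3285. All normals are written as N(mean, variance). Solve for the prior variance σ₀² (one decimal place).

σ₀² = 23.6

Posterior precision equals prior precision plus data precision: 1/σ_n² = 1/σ₀² + n/σ².
So 1/σ₀² = 1/1.3285 − 26/36.6 = 0.752729 − 0.710383 = 0.042346.
Hence σ₀² = 1/0.042346 ≈ 23.6.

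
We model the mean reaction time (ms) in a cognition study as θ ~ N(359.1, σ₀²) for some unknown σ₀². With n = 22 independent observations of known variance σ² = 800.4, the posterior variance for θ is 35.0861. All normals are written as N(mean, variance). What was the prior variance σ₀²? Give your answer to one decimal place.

σ₀² = 985.2

Posterior precision equals prior precision plus data precision: 1/σ_n² = 1/σ₀² + n/σ².
So 1/σ₀² = 1/35.0861 − 22/800.4 = 0.028501 − 0.027486 = 0.001015.
Hence σ₀² = 1/0.001015 ≈ 985.2.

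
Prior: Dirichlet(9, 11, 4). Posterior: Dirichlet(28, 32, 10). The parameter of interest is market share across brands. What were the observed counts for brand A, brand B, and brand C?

For a Dirichlet(α) prior with multinomial counts c, the posterior is Dirichlet(α + c) componentwise.
Counts are posterior − prior componentwise: 28−9=19, 32−11=21, 10−4=6.

counts (19, 21, 6)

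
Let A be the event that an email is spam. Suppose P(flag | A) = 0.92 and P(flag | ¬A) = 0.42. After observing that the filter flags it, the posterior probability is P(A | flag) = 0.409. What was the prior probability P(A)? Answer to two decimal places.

Bayes' rule in odds form gives O(A|E) = O(A)·[P(E|A)/P(E|¬A)], hence O(A) = O(A|E)/LR.
Posterior odds = 0.409/(1−0.409) = 0.6920. LR = 0.92/0.42 = 2.1905.
Prior odds = 0.6920/2.1905 = 0.3159, so P(A) = 0.3159/(1+0.3159) ≈ 0.24.

P(A) = 0.24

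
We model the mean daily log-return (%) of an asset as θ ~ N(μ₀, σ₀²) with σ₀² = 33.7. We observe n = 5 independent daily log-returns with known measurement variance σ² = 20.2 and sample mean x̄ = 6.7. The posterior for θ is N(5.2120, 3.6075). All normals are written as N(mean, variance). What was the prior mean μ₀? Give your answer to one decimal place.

μ₀ = -7.2

With known observation variance, the Normal–Normal posterior has precision τ_n = τ₀ + n/σ² and mean μ_n = (τ₀μ₀ + (n/σ²)x̄)/τ_n.
Here τ₀ = 1/33.7 = 0.029674 and τ_data = 5/20.2 = 0.247525, so τ_n = 0.277199.
Rearranging for μ₀: μ₀ = (μ_n·τ_n − τ_data·x̄)/τ₀ = (5.2120·0.277199 − 0.247525·6.7) / 0.029674 = -0.213656/0.029674 ≈ -7.2.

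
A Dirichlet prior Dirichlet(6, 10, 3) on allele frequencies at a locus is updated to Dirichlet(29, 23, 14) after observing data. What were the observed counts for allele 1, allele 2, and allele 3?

For a Dirichlet(α) prior with multinomial counts c, the posterior is Dirichlet(α + c) componentwise.
Counts are posterior − prior componentwise: 29−6=23, 23−10=13, 14−3=11.

counts (23, 13, 11)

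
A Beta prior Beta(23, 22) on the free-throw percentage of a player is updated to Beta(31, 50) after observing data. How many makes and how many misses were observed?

Beta is conjugate to the binomial likelihood: posterior = Beta(a+s, b+f).
Match parameters: s=31−23=8, f=50−22=28.

8 makes and 28 misses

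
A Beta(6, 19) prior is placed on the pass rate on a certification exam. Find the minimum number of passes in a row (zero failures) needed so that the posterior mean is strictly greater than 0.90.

k = 166

After k passes and 0 failures the posterior is Beta(6+k, 19), with mean (6+k)/(6+19+k).
Set (6+k)/(25+k) > 0.90 and solve: k > (0.90·25 − 6)/(1 − 0.90) = 165.000.
The smallest integer exceeding 165.000 is 166.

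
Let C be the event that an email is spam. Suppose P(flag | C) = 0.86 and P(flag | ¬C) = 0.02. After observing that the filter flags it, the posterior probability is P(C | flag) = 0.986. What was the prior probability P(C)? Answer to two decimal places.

P(C) = 0.62

In odds form, posterior odds = prior odds × likelihood ratio, so prior odds = posterior odds ÷ LR.
Posterior odds = 0.986/(1−0.986) = 70.4286. LR = 0.86/0.02 = 43.0000.
Prior odds = 70.4286/43.0000 = 1.6379, so P(C) = 1.6379/(1+1.6379) ≈ 0.62.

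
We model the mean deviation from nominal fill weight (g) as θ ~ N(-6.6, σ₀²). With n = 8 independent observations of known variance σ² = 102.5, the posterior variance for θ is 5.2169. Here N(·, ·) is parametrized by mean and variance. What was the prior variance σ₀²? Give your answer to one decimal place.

σ₀² = 8.8

Posterior precision equals prior precision plus data precision: 1/σ_n² = 1/σ₀² + n/σ².
So 1/σ₀² = 1/5.2169 − 8/102.5 = 0.191685 − 0.078049 = 0.113636.
Hence σ₀² = 1/0.113636 ≈ 8.8.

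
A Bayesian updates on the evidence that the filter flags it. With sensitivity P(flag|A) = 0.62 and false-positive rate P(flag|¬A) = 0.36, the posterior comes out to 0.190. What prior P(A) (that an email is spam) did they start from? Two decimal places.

P(A) = 0.12

In odds form, posterior odds = prior odds × likelihood ratio, so prior odds = posterior odds ÷ LR.
Posterior odds = 0.190/(1−0.190) = 0.2346. LR = 0.62/0.36 = 1.7222.
Prior odds = 0.2346/1.7222 = 0.1362, so P(A) = 0.1362/(1+0.1362) ≈ 0.12.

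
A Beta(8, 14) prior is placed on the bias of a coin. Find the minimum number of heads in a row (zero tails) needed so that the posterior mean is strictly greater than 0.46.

After k heads and 0 tails the posterior is Beta(8+k, 14), with mean (8+k)/(8+14+k).
Set (8+k)/(22+k) > 0.46 and solve: k > (0.46·22 − 8)/(1 − 0.46) = 3.926.
The smallest integer exceeding 3.926 is 4, and checking k=4: (12)/(26) = 0.4615 > 0.46.

k = 4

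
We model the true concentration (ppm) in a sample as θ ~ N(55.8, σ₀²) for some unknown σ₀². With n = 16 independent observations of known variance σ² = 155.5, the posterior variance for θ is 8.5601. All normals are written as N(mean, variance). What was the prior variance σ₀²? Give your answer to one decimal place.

σ₀² = 71.8

Posterior precision equals prior precision plus data precision: 1/σ_n² = 1/σ₀² + n/σ².
So 1/σ₀² = 1/8.5601 − 16/155.5 = 0.116821 − 0.102894 = 0.013927.
Hence σ₀² = 1/0.013927 ≈ 71.8.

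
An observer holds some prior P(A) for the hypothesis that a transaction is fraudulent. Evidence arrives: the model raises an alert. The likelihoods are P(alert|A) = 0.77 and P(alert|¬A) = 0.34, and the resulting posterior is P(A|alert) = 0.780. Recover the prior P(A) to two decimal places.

In odds form, posterior odds = prior odds × likelihood ratio, so prior odds = posterior odds ÷ LR.
Posterior odds = 0.780/(1−0.780) = 3.5455. LR = 0.77/0.34 = 2.2647.
Prior odds = 3.5455/2.2647 = 1.5655, so P(A) = 1.5655/(1+1.5655) ≈ 0.61.

P(A) = 0.61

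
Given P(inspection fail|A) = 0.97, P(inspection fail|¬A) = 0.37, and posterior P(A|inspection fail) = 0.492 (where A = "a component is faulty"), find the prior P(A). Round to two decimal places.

In odds form, posterior odds = prior odds × likelihood ratio, so prior odds = posterior odds ÷ LR.
Posterior odds = 0.492/(1−0.492) = 0.9685. LR = 0.97/0.37 = 2.6216.
Prior odds = 0.9685/2.6216 = 0.3694, so P(A) = 0.3694/(1+0.3694) ≈ 0.27.

P(A) = 0.27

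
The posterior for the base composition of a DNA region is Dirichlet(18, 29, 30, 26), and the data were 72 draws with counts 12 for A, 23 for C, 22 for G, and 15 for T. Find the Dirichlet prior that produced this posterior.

For a Dirichlet(α) prior with multinomial counts c, the posterior is Dirichlet(α + c) componentwise.
Subtract each count from the matching posterior parameter: 18−12=6, 29−23=6, 30−22=8, 26−15=11.

Dirichlet(6, 6, 8, 11)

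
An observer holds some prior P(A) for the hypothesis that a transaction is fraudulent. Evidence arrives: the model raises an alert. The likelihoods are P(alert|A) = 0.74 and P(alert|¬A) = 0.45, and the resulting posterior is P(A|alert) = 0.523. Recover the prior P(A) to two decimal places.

Bayes' rule in odds form gives O(A|E) = O(A)·[P(E|A)/P(E|¬A)], hence O(A) = O(A|E)/LR.
Posterior odds = 0.523/(1−0.523) = 1.0964. LR = 0.74/0.45 = 1.6444.
Prior odds = 1.0964/1.6444 = 0.6667, so P(A) = 0.6667/(1+0.6667) ≈ 0.40.

P(A) = 0.40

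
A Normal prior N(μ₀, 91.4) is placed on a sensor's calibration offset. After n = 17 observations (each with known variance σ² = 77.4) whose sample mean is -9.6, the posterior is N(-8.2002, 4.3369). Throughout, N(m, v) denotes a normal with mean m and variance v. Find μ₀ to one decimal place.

μ₀ = 19.9

With known observation variance, the Normal–Normal posterior has precision τ_n = τ₀ + n/σ² and mean μ_n = (τ₀μ₀ + (n/σ²)x̄)/τ_n.
Here τ₀ = 1/91.4 = 0.010941 and τ_data = 17/77.4 = 0.219638, so τ_n = 0.230579.
Rearranging for μ₀: μ₀ = (μ_n·τ_n − τ_data·x̄)/τ₀ = (-8.2002·0.230579 − 0.219638·-9.6) / 0.010941 = 0.217731/0.010941 ≈ 19.9.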